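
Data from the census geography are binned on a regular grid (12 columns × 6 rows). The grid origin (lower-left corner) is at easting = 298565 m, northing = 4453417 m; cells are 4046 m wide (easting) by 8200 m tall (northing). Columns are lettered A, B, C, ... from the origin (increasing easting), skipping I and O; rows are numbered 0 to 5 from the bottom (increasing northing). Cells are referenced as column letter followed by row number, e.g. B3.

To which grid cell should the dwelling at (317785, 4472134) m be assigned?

E2

Column index: ⌊(317785 − 298565) / 4046⌋ = ⌊4.750⌋ = 4 → column E
Row offset from origin: ⌊(4472134 − 4453417) / 8200⌋ = ⌊2.283⌋ = 2 → row 2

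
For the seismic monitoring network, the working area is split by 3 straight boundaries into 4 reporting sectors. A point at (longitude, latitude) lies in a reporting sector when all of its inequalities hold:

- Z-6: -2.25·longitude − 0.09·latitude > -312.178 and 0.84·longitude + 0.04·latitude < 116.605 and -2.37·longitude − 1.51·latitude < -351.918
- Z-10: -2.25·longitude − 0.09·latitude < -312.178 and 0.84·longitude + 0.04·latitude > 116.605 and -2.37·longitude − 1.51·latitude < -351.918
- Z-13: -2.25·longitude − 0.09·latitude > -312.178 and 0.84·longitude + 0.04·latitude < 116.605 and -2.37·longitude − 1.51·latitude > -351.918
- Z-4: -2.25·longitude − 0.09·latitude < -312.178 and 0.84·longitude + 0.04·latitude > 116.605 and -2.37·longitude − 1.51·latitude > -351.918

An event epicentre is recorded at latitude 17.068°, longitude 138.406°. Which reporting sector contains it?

Z-10

-2.25·138.406 − 0.09·17.068 = -312.950, which is < -312.178
0.84·138.406 + 0.04·17.068 = 116.944, which is > 116.605
-2.37·138.406 − 1.51·17.068 = -353.795, which is < -351.918
This sign pattern matches Z-10.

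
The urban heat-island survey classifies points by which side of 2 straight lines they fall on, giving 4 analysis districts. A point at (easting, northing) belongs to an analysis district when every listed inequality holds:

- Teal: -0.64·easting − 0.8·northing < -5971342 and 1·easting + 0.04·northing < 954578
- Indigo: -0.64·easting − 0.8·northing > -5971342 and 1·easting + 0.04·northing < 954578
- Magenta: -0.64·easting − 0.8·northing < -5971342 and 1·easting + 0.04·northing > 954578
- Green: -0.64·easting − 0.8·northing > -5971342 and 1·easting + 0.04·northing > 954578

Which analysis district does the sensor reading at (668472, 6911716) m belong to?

-0.64·668472 − 0.8·6911716 = -5957194.880, which is > -5971342
1·668472 + 0.04·6911716 = 944940.640, which is < 954578
This sign pattern matches Indigo.

Indigo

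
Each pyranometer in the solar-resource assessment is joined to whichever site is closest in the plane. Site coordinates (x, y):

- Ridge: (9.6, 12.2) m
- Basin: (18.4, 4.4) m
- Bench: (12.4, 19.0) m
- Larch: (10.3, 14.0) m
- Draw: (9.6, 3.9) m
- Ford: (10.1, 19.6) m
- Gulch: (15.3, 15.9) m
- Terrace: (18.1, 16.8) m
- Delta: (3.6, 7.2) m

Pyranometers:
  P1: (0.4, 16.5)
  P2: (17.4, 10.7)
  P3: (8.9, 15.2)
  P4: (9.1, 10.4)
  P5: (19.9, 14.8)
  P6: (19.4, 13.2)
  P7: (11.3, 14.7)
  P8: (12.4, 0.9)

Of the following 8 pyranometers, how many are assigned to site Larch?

2

P1 → Delta
P2 → Gulch
P3 → Larch
P4 → Ridge
P5 → Terrace
P6 → Terrace
P7 → Larch
P8 → Draw
2 of the 8 go to Larch.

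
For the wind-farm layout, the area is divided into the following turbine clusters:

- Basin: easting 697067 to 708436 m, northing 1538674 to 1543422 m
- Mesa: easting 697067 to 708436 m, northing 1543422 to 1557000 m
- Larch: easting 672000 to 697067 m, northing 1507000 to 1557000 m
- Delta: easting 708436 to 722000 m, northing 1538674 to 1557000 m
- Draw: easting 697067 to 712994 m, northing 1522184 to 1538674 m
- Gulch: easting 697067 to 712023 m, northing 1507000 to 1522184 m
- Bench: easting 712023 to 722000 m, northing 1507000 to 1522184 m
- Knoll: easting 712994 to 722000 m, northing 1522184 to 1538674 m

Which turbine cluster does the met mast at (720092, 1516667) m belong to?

Bench

The point has easting = 720092 and northing = 1516667.
Only Bench satisfies 712023 ≤ easting ≤ 722000 and 1507000 ≤ northing ≤ 1522184.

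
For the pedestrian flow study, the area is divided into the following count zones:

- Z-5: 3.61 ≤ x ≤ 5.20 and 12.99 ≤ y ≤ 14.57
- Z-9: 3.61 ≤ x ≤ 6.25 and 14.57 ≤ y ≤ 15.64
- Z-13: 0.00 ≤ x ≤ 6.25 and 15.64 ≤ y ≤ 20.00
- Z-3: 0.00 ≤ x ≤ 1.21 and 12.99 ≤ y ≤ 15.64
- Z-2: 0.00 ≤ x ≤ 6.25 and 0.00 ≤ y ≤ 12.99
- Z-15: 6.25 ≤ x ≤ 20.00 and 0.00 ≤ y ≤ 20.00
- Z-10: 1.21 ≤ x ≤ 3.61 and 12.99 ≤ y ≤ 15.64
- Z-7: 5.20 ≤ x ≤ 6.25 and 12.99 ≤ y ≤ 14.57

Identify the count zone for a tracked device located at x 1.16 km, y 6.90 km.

Z-2

The point has x = 1.16 and y = 6.90.
Only Z-2 satisfies 0.00 ≤ x ≤ 6.25 and 0.00 ≤ y ≤ 12.99.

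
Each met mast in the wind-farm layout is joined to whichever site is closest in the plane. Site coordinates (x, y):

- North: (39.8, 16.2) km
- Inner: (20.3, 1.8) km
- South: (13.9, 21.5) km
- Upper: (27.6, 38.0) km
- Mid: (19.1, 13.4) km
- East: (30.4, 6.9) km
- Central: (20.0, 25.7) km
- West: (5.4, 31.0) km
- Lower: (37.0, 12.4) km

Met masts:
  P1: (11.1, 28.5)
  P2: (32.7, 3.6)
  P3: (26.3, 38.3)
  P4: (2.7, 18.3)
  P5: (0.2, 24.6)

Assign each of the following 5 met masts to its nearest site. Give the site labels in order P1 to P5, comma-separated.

West, East, Upper, South, West

P1 → West (d²=38.74)
P2 → East (d²=16.18)
P3 → Upper (d²=1.78)
P4 → South (d²=135.68)
P5 → West (d²=68.00)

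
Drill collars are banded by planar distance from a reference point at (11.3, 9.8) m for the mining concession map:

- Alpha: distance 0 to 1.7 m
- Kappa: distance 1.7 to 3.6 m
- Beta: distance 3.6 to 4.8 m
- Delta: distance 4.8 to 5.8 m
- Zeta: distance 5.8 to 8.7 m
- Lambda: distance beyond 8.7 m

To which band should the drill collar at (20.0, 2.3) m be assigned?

Lambda

Distance = √((20.0−11.3)² + (2.3−9.8)²) = √(75.690 + 56.250) = 11.487 m.
8.7 ≤ 11.487 < ∞ → Lambda.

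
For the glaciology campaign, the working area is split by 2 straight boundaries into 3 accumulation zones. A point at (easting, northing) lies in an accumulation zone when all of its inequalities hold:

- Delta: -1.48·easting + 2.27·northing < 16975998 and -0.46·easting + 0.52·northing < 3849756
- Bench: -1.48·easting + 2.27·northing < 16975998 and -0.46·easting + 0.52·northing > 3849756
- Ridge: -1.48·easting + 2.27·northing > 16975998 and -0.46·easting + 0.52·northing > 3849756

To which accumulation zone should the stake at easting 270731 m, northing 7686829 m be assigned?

-1.48·270731 + 2.27·7686829 = 17048419.950, which is > 16975998
-0.46·270731 + 0.52·7686829 = 3872614.820, which is > 3849756
This sign pattern matches Ridge.

Ridge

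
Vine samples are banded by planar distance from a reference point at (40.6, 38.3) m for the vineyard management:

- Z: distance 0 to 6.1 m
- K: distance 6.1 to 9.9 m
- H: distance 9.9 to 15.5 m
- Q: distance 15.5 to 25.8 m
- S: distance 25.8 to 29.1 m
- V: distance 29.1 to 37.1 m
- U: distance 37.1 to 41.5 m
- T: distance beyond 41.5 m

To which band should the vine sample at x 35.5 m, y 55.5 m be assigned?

Q

Distance = √((35.5−40.6)² + (55.5−38.3)²) = √(26.010 + 295.840) = 17.940 m.
15.5 ≤ 17.940 < 25.8 → Q.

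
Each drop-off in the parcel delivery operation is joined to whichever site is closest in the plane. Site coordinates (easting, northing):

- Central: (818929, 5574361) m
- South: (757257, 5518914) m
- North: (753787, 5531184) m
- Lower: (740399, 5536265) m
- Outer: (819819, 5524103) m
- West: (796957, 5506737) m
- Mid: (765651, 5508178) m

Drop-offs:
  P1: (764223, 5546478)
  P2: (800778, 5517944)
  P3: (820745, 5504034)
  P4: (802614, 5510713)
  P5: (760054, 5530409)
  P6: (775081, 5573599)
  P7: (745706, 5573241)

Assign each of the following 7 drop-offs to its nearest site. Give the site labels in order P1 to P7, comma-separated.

P1 → North (d²=342816532.00)
P2 → West (d²=140196890.00)
P3 → Outer (d²=403622237.00)
P4 → West (d²=47810225.00)
P5 → North (d²=39875914.00)
P6 → Central (d²=1923227748.00)
P7 → Lower (d²=1395388825.00)

North, West, Outer, West, North, Central, Lower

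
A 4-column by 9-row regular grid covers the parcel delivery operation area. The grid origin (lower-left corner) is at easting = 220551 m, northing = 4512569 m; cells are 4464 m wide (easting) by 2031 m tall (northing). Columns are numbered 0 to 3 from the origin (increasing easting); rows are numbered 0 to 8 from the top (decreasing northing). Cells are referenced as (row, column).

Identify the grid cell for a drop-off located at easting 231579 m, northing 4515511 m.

(7, 2)

Column index: ⌊(231579 − 220551) / 4464⌋ = ⌊2.470⌋ = 2
Row offset from origin: ⌊(4515511 − 4512569) / 2031⌋ = ⌊1.449⌋ = 1 → row 7 (counted from top)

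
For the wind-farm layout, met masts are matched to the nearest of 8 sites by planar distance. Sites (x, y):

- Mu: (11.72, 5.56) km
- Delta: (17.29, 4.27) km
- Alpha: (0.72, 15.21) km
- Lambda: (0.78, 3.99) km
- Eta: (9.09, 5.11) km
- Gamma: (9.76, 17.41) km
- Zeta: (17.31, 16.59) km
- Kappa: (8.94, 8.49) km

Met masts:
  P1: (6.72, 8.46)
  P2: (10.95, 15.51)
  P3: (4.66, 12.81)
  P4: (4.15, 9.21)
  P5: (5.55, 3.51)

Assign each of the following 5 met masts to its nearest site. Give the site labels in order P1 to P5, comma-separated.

Kappa, Gamma, Alpha, Kappa, Eta

P1 → Kappa (d²=4.93)
P2 → Gamma (d²=5.03)
P3 → Alpha (d²=21.28)
P4 → Kappa (d²=23.46)
P5 → Eta (d²=15.09)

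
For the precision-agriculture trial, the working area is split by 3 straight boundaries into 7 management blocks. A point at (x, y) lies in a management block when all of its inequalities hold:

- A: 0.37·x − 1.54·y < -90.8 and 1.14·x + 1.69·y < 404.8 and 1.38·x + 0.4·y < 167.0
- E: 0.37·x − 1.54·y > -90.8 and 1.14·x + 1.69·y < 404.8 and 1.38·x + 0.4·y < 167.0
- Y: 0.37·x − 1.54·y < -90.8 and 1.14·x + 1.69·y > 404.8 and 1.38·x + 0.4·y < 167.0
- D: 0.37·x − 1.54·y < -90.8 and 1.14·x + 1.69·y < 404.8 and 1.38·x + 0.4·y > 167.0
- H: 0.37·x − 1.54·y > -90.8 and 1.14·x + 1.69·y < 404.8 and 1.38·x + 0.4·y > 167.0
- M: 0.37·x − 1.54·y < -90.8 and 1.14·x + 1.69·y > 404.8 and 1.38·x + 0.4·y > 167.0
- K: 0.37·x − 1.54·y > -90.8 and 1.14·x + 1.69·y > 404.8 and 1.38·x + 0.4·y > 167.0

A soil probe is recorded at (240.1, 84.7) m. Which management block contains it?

K

0.37·240.1 − 1.54·84.7 = -41.601, which is > -90.8
1.14·240.1 + 1.69·84.7 = 416.857, which is > 404.8
1.38·240.1 + 0.4·84.7 = 365.218, which is > 167.0
This sign pattern matches K.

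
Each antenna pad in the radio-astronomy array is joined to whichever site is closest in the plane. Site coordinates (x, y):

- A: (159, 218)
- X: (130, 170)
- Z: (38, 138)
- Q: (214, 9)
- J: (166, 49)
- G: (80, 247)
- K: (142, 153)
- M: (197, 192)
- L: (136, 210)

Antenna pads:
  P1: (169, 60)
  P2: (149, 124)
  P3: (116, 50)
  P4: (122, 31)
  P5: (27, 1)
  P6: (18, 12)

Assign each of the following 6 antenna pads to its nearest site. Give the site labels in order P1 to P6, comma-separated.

J, K, J, J, Z, Z

P1 → J (d²=130.00)
P2 → K (d²=890.00)
P3 → J (d²=2501.00)
P4 → J (d²=2260.00)
P5 → Z (d²=18890.00)
P6 → Z (d²=16276.00)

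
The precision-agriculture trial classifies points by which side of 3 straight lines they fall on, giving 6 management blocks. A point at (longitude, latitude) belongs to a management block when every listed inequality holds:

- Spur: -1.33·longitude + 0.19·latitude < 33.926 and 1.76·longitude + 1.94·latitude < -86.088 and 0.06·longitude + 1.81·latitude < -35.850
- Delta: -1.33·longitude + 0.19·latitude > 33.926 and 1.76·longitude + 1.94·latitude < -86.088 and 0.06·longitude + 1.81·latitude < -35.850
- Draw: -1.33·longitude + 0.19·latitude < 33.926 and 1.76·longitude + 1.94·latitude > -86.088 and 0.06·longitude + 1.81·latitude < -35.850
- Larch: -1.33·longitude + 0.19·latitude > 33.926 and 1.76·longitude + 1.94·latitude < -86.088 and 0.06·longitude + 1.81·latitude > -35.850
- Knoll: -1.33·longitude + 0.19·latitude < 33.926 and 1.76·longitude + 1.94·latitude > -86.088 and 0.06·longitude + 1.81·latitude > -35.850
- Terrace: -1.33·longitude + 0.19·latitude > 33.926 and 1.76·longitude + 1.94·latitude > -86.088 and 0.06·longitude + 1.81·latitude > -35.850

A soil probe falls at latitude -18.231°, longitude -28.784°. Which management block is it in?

-1.33·-28.784 + 0.19·-18.231 = 34.819, which is > 33.926
1.76·-28.784 + 1.94·-18.231 = -86.028, which is > -86.088
0.06·-28.784 + 1.81·-18.231 = -34.725, which is > -35.850
This sign pattern matches Terrace.

Terrace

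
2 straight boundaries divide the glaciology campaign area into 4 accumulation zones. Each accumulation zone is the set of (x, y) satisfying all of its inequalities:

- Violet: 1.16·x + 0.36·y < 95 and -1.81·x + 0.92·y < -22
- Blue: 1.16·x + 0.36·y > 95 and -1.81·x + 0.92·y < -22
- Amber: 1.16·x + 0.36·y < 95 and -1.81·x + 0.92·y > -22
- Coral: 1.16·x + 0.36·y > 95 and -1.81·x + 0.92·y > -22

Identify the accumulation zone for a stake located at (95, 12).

1.16·95 + 0.36·12 = 114.520, which is > 95
-1.81·95 + 0.92·12 = -160.910, which is < -22
This sign pattern matches Blue.

Blue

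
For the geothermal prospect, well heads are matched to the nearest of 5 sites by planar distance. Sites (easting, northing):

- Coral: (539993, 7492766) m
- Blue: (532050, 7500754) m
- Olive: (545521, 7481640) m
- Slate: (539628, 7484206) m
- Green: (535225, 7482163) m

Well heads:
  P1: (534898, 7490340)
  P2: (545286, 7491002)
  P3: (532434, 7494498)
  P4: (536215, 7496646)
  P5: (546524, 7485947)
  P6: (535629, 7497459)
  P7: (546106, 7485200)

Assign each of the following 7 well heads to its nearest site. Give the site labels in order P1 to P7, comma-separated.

Coral, Coral, Blue, Coral, Olive, Blue, Olive

P1 → Coral (d²=31844501.00)
P2 → Coral (d²=31127545.00)
P3 → Blue (d²=39284992.00)
P4 → Coral (d²=29327684.00)
P5 → Olive (d²=19556258.00)
P6 → Blue (d²=23666266.00)
P7 → Olive (d²=13015825.00)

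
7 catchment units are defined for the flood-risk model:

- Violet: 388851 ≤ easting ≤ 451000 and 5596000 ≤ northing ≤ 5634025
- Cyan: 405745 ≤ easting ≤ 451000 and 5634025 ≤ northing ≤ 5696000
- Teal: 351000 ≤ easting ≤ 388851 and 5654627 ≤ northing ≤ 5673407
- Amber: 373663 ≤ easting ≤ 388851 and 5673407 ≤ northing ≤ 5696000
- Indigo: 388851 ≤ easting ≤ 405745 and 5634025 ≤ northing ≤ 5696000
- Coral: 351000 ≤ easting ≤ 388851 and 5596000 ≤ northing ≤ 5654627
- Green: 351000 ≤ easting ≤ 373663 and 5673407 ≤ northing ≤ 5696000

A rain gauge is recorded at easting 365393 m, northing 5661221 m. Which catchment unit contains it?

The point has easting = 365393 and northing = 5661221.
Only Teal satisfies 351000 ≤ easting ≤ 388851 and 5654627 ≤ northing ≤ 5673407.

Teal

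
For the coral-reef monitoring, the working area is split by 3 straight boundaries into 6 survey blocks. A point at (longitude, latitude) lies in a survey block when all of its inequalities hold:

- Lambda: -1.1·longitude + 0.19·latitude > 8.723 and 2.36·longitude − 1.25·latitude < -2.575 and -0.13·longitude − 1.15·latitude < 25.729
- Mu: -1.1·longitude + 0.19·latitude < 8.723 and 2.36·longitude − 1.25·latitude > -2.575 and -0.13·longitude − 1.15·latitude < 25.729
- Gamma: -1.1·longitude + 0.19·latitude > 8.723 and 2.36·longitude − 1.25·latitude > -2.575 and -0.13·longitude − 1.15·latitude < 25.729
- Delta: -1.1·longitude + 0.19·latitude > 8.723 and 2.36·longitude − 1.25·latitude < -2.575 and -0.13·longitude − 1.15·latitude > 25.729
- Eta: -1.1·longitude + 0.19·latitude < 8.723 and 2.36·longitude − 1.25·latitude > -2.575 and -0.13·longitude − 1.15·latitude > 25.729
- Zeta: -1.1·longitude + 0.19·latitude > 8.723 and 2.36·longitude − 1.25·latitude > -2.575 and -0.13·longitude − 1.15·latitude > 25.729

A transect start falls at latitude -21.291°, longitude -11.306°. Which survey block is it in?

Eta

-1.1·-11.306 + 0.19·-21.291 = 8.391, which is < 8.723
2.36·-11.306 − 1.25·-21.291 = -0.068, which is > -2.575
-0.13·-11.306 − 1.15·-21.291 = 25.954, which is > 25.729
This sign pattern matches Eta.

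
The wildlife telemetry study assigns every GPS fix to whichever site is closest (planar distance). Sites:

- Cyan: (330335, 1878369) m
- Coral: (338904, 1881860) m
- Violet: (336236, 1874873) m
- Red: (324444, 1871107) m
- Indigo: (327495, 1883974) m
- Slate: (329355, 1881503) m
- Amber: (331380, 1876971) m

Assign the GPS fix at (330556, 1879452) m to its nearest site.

Cyan

Squared distances to each site:
Cyan: 1221730.000; Coral: 75487568.000; Violet: 53229641.000; Red: 106995569.000; Indigo: 29818205.000; Slate: 5649002.000; Amber: 6834337.000.
Minimum at Cyan.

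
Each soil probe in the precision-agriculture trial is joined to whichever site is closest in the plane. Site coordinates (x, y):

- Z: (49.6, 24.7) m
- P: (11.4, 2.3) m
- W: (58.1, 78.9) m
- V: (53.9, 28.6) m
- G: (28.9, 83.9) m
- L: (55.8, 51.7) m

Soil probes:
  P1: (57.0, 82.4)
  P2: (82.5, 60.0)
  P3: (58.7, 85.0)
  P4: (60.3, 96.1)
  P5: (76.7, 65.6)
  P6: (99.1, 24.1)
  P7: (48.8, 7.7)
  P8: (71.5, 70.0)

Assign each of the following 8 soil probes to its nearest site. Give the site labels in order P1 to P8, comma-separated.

W, L, W, W, W, V, Z, W

P1 → W (d²=13.46)
P2 → L (d²=781.78)
P3 → W (d²=37.57)
P4 → W (d²=300.68)
P5 → W (d²=522.85)
P6 → V (d²=2063.29)
P7 → Z (d²=289.64)
P8 → W (d²=258.77)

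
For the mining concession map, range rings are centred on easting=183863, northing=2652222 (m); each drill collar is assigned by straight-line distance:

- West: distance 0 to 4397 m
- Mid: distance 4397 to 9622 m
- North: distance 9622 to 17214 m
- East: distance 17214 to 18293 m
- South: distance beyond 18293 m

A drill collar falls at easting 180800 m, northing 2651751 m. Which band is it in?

West

Distance = √((180800−183863)² + (2651751−2652222)²) = √(9381969.000 + 221841.000) = 3099.001 m.
0 ≤ 3099.001 < 4397 → West.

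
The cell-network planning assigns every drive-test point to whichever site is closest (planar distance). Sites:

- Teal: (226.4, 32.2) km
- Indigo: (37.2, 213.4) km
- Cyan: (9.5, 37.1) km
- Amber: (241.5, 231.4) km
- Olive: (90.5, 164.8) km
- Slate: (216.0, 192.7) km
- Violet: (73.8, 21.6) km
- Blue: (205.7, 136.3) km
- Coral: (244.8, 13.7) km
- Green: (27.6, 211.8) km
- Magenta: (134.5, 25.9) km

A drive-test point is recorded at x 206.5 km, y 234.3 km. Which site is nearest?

Squared distances to each site:
Teal: 41240.420; Indigo: 29099.300; Cyan: 77696.840; Amber: 1233.410; Olive: 18286.250; Slate: 1820.810; Violet: 62850.580; Blue: 9604.640; Coral: 50131.250; Green: 32511.460; Magenta: 48614.560.
Minimum at Amber.

Amber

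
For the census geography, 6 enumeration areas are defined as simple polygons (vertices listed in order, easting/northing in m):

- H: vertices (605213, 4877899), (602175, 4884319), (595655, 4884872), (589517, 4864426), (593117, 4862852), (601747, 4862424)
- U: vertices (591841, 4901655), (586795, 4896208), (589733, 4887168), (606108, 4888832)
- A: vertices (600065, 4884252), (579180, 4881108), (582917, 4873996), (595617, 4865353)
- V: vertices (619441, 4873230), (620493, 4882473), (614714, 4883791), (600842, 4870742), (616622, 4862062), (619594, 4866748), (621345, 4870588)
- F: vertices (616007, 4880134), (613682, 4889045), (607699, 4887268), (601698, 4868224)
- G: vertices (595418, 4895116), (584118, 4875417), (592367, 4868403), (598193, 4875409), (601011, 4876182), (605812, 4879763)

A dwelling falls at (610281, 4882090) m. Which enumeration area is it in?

Cast a ray rightward from (610281, 4882090). For each polygon, the edges (by vertex number in listed order) whose endpoints lie on opposite sides of northing = 4882090, where each meets that height, and whether that is right or left of the point:
H: 1–2 at easting≈603229.8 (left), 3–4 at easting≈594819.8 (left) → 0 crossings.
U: no edge straddles that height → 0 crossings.
A: 1–2 at easting≈585703.2 (left), 4–1 at easting≈599556.2 (left) → 0 crossings.
V: 1–2 at easting≈620449.4 (right), 3–4 at easting≈612905.7 (right) → 2 crossings.
F: 1–2 at easting≈615496.7 (right), 3–4 at easting≈606067.3 (left) → 1 crossing.
G: 1–2 at easting≈587945.9 (left), 6–1 at easting≈604236.6 (left) → 0 crossings.
Only F has an odd count, so the point is inside F.

F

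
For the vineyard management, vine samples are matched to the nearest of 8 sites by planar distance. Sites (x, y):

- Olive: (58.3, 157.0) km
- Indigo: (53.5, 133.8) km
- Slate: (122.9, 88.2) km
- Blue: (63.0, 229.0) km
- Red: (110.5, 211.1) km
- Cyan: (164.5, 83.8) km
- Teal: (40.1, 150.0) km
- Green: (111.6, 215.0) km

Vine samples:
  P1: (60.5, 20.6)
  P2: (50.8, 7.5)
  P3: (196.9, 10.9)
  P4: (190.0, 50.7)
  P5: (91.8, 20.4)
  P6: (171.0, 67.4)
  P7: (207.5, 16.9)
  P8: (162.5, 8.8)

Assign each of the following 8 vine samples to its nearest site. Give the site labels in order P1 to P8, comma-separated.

Slate, Slate, Cyan, Cyan, Slate, Cyan, Cyan, Cyan

P1 → Slate (d²=8463.52)
P2 → Slate (d²=11710.90)
P3 → Cyan (d²=6364.17)
P4 → Cyan (d²=1745.86)
P5 → Slate (d²=5564.05)
P6 → Cyan (d²=311.21)
P7 → Cyan (d²=6324.61)
P8 → Cyan (d²=5629.00)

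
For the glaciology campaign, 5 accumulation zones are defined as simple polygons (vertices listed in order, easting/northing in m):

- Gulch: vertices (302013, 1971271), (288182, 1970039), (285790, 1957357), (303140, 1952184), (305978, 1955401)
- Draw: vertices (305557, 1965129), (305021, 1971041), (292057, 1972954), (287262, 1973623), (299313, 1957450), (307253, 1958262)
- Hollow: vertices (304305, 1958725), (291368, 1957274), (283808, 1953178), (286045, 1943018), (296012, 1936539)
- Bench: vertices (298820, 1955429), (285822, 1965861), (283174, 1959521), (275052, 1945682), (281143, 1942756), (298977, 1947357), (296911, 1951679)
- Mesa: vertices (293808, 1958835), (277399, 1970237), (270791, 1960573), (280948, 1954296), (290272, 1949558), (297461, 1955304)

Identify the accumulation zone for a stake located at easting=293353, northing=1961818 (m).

Gulch

Cast a ray rightward from (293353, 1961818). For each polygon, the edges (by vertex number in listed order) whose endpoints lie on opposite sides of northing = 1961818, where each meets that height, and whether that is right or left of the point:
Gulch: 2–3 at easting≈286631.4 (left), 5–1 at easting≈304374.8 (right) → 1 crossing.
Draw: 4–5 at easting≈296058.3 (right), 6–1 at easting≈306374.7 (right) → 2 crossings.
Hollow: no edge straddles that height → 0 crossings.
Bench: 1–2 at easting≈290859.5 (left), 2–3 at easting≈284133.4 (left) → 0 crossings.
Mesa: 1–2 at easting≈289515.1 (left), 2–3 at easting≈271642.3 (left) → 0 crossings.
Only Gulch has an odd count, so the point is inside Gulch.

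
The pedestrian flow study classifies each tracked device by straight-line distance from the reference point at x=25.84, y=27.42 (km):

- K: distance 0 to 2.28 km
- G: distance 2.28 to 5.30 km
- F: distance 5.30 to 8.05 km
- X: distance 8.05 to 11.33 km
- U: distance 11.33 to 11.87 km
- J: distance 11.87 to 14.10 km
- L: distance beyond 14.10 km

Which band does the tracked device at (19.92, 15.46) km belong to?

Distance = √((19.92−25.84)² + (15.46−27.42)²) = √(35.046 + 143.042) = 13.345 km.
11.87 ≤ 13.345 < 14.10 → J.

J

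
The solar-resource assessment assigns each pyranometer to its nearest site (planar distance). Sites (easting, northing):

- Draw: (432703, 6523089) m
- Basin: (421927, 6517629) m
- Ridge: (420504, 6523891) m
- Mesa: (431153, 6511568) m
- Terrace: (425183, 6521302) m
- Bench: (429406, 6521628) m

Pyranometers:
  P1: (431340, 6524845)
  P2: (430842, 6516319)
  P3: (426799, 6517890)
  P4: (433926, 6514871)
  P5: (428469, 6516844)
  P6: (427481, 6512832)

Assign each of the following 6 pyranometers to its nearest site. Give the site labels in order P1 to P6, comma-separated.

P1 → Draw (d²=4941305.00)
P2 → Mesa (d²=22668722.00)
P3 → Terrace (d²=14253200.00)
P4 → Mesa (d²=18599338.00)
P5 → Bench (d²=23764625.00)
P6 → Mesa (d²=15081280.00)

Draw, Mesa, Terrace, Mesa, Bench, Mesa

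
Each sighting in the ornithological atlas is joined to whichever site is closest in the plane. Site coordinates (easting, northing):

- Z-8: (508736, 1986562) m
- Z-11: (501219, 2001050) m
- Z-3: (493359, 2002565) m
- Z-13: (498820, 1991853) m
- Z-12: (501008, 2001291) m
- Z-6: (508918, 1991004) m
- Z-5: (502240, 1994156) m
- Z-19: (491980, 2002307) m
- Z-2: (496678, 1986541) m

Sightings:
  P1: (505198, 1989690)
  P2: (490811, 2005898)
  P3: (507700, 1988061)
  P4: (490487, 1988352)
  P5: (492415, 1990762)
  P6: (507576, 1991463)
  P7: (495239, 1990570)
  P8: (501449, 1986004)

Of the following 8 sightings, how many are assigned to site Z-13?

1

P1 → Z-6
P2 → Z-19
P3 → Z-8
P4 → Z-2
P5 → Z-2
P6 → Z-6
P7 → Z-13
P8 → Z-2
1 of the 8 goes to Z-13.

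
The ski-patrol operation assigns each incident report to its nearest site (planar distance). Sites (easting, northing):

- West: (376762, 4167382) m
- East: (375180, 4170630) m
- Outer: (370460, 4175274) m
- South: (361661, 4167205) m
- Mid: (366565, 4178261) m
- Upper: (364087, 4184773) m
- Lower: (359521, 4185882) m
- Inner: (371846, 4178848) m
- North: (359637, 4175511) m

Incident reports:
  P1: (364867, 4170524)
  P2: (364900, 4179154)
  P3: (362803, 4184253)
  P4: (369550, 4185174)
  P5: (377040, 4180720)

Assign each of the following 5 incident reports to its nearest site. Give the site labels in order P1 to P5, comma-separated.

P1 → South (d²=21294197.00)
P2 → Mid (d²=3569674.00)
P3 → Upper (d²=1919056.00)
P4 → Upper (d²=30005170.00)
P5 → Inner (d²=30482020.00)

South, Mid, Upper, Upper, Inner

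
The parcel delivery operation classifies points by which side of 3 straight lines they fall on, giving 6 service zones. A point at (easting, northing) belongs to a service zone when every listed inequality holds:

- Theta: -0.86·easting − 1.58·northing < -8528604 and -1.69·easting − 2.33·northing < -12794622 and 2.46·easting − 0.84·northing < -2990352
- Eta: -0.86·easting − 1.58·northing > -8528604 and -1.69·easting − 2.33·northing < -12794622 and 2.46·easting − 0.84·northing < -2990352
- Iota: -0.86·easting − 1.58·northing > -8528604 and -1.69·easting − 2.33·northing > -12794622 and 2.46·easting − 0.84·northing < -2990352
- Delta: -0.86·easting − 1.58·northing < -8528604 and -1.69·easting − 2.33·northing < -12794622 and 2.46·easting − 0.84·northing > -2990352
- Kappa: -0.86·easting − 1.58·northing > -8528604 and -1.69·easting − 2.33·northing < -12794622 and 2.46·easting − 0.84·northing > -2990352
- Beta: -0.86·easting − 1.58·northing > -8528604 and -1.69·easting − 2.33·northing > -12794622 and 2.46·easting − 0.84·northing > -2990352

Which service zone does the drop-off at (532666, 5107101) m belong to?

-0.86·532666 − 1.58·5107101 = -8527312.340, which is > -8528604
-1.69·532666 − 2.33·5107101 = -12799750.870, which is < -12794622
2.46·532666 − 0.84·5107101 = -2979606.480, which is > -2990352
This sign pattern matches Kappa.

Kappa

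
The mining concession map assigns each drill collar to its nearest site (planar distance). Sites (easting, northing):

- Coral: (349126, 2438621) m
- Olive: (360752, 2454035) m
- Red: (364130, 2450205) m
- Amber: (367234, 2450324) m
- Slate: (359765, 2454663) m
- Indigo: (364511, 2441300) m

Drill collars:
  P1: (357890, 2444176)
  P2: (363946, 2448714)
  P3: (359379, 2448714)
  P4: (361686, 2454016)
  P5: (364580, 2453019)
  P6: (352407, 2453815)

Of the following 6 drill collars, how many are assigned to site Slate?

1

P1 → Indigo
P2 → Red
P3 → Red
P4 → Olive
P5 → Red
P6 → Slate
1 of the 6 goes to Slate.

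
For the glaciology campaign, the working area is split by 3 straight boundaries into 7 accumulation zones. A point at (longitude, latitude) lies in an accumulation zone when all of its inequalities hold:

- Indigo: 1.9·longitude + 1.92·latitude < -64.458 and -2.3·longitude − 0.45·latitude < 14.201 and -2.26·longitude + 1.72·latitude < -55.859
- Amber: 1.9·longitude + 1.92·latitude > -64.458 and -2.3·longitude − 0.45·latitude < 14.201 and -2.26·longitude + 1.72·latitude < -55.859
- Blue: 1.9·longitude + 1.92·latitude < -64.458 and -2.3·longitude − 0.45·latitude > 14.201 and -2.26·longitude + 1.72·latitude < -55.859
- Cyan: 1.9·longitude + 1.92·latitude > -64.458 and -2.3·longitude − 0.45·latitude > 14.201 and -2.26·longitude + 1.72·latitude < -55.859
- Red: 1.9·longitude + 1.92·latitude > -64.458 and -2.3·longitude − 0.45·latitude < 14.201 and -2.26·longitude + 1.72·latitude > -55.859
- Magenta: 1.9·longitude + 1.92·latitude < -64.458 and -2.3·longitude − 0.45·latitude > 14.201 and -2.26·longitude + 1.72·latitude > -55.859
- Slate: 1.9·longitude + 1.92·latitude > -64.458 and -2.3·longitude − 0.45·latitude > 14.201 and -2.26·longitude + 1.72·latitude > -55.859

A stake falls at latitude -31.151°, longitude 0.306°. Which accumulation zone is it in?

1.9·0.306 + 1.92·-31.151 = -59.229, which is > -64.458
-2.3·0.306 − 0.45·-31.151 = 13.314, which is < 14.201
-2.26·0.306 + 1.72·-31.151 = -54.271, which is > -55.859
This sign pattern matches Red.

Red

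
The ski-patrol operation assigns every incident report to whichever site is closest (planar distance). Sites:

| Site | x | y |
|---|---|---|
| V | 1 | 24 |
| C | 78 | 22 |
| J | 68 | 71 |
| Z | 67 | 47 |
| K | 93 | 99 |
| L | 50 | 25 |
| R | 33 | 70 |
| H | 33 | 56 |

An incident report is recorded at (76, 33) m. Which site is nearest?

Squared distances to each site:
V: 5706.000; C: 125.000; J: 1508.000; Z: 277.000; K: 4645.000; L: 740.000; R: 3218.000; H: 2378.000.
Minimum at C.

C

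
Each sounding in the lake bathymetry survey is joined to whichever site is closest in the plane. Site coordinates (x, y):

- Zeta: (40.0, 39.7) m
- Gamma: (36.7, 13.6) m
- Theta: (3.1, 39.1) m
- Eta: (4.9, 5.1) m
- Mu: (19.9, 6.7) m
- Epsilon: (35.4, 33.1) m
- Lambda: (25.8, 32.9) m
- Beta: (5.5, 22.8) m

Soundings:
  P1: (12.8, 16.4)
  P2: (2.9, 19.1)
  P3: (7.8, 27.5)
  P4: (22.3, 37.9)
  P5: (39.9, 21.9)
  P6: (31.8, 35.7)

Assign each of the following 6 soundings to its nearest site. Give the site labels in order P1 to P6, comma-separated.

Beta, Beta, Beta, Lambda, Gamma, Epsilon

P1 → Beta (d²=94.25)
P2 → Beta (d²=20.45)
P3 → Beta (d²=27.38)
P4 → Lambda (d²=37.25)
P5 → Gamma (d²=79.13)
P6 → Epsilon (d²=19.72)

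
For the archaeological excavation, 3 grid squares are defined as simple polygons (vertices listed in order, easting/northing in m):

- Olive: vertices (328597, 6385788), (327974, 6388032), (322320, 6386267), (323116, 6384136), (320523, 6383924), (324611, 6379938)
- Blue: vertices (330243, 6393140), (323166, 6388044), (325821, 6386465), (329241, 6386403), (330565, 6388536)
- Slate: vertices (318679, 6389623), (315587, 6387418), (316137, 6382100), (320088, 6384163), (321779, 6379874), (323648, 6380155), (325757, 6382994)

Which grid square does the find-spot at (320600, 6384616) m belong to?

Slate

Cast a ray rightward from (320600, 6384616). For each polygon, the edges (by vertex number in listed order) whose endpoints lie on opposite sides of northing = 6384616, where each meets that height, and whether that is right or left of the point:
Olive: 3–4 at easting≈322936.7 (right), 6–1 at easting≈327798.4 (right) → 2 crossings.
Blue: no edge straddles that height → 0 crossings.
Slate: 2–3 at easting≈315876.8 (left), 7–1 at easting≈324025.1 (right) → 1 crossing.
Only Slate has an odd count, so the point is inside Slate.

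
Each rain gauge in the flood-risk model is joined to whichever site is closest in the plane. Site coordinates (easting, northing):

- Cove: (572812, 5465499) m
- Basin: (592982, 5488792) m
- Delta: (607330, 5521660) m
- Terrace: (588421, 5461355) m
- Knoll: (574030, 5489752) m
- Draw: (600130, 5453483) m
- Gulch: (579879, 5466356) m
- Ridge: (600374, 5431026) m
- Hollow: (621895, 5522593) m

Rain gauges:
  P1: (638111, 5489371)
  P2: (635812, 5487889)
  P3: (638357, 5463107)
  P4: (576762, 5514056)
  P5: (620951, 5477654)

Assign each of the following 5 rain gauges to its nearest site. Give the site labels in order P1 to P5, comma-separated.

P1 → Hollow (d²=1366659940.00)
P2 → Hollow (d²=1398050505.00)
P3 → Draw (d²=1553924905.00)
P4 → Knoll (d²=598148240.00)
P5 → Basin (d²=906320005.00)

Hollow, Hollow, Draw, Knoll, Basin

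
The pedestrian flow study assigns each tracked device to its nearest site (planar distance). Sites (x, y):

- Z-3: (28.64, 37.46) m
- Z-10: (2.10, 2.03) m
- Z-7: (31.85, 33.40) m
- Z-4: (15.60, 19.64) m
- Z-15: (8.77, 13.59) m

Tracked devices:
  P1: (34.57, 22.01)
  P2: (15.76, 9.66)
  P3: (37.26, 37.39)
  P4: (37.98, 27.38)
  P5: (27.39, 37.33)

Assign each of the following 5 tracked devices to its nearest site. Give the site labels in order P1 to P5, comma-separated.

Z-7, Z-15, Z-7, Z-7, Z-3

P1 → Z-7 (d²=137.13)
P2 → Z-15 (d²=64.31)
P3 → Z-7 (d²=45.19)
P4 → Z-7 (d²=73.82)
P5 → Z-3 (d²=1.58)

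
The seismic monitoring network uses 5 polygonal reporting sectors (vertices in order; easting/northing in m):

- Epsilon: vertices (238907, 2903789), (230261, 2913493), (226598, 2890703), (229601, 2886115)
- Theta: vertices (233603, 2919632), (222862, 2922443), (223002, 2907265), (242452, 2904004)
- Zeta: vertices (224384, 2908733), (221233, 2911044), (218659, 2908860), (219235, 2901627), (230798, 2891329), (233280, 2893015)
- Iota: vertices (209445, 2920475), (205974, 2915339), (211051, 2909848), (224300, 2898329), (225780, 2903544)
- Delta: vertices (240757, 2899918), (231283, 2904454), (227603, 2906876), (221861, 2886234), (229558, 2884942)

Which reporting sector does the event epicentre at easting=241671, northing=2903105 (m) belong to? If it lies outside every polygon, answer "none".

Cast a ray rightward from (241671, 2903105). For each polygon, the edges (by vertex number in listed order) whose endpoints lie on opposite sides of northing = 2903105, where each meets that height, and whether that is right or left of the point:
Epsilon: 2–3 at easting≈228591.4 (left), 4–1 at easting≈238546.8 (left) → 0 crossings.
Theta: no edge straddles that height → 0 crossings.
Zeta: 3–4 at easting≈219117.3 (left), 6–1 at easting≈227569.3 (left) → 0 crossings.
Iota: 3–4 at easting≈218806.7 (left), 4–5 at easting≈225655.4 (left) → 0 crossings.
Delta: 1–2 at easting≈234100.6 (left), 3–4 at easting≈226554.0 (left) → 0 crossings.
All counts are even, so the point lies outside every listed polygon.

none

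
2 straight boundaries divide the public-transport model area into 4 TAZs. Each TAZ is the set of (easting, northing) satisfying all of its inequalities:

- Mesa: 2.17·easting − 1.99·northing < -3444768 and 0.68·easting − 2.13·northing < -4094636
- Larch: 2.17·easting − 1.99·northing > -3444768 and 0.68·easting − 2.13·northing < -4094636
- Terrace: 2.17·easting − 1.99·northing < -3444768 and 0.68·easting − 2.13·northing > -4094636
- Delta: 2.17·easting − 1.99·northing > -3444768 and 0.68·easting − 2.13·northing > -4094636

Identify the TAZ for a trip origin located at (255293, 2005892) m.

Larch

2.17·255293 − 1.99·2005892 = -3437739.270, which is > -3444768
0.68·255293 − 2.13·2005892 = -4098950.720, which is < -4094636
This sign pattern matches Larch.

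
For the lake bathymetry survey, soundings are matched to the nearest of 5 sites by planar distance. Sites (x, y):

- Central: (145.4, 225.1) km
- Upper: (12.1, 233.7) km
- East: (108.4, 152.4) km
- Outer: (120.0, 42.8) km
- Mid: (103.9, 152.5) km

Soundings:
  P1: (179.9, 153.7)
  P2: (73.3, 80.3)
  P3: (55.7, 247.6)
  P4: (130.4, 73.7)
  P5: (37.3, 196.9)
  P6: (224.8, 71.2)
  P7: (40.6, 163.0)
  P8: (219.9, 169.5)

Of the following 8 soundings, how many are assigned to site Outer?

3

P1 → East
P2 → Outer
P3 → Upper
P4 → Outer
P5 → Upper
P6 → Outer
P7 → Mid
P8 → Central
3 of the 8 go to Outer.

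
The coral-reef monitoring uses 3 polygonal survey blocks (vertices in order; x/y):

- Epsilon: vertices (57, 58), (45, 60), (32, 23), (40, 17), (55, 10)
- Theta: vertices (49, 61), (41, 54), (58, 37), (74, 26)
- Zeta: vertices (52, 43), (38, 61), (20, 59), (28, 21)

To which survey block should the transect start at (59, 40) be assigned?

Cast a ray rightward from (59, 40). For each polygon, the edges (by vertex number in listed order) whose endpoints lie on opposite sides of y = 40, where each meets that height, and whether that is right or left of the point:
Epsilon: 2–3 at x≈38.0 (left), 5–1 at x≈56.2 (left) → 0 crossings.
Theta: 2–3 at x≈55.0 (left), 4–1 at x≈64.0 (right) → 1 crossing.
Zeta: 3–4 at x≈24.0 (left), 4–1 at x≈48.7 (left) → 0 crossings.
Only Theta has an odd count, so the point is inside Theta.

Theta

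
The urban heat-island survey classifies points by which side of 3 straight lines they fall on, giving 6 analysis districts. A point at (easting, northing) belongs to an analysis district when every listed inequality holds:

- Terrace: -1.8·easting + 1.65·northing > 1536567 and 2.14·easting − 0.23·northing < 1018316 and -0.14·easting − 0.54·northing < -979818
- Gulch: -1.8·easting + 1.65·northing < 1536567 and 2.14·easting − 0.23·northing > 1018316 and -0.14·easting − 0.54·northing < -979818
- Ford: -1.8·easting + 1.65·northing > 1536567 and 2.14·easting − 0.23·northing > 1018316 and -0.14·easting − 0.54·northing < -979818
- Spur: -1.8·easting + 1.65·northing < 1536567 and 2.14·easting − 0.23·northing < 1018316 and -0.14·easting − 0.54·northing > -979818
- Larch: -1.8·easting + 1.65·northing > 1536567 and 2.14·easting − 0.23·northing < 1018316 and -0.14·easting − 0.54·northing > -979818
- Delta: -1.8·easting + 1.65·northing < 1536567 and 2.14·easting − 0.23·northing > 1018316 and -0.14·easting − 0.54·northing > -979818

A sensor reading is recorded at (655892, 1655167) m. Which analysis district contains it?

-1.8·655892 + 1.65·1655167 = 1550419.950, which is > 1536567
2.14·655892 − 0.23·1655167 = 1022920.470, which is > 1018316
-0.14·655892 − 0.54·1655167 = -985615.060, which is < -979818
This sign pattern matches Ford.

Ford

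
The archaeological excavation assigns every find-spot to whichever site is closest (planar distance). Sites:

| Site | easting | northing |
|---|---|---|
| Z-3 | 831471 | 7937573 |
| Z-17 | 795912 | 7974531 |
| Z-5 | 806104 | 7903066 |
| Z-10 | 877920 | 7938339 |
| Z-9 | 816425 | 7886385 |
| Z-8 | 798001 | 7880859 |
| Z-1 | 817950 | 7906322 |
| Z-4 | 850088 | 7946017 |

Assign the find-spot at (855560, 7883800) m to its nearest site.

Squared distances to each site:
Z-3: 3471815450.000; Z-17: 11789998265.000; Z-5: 2817074692.000; Z-10: 3474472121.000; Z-9: 1538230450.000; Z-8: 3321687962.000; Z-1: 1921752584.000; Z-4: 3900897873.000.
Minimum at Z-9.

Z-9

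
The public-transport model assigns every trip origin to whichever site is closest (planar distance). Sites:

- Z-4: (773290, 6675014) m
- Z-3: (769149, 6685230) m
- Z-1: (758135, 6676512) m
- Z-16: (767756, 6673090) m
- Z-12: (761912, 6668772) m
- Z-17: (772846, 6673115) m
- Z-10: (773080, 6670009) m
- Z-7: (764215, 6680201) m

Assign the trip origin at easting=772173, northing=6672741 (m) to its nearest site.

Squared distances to each site:
Z-4: 6414218.000; Z-3: 165119697.000; Z-1: 211285885.000; Z-16: 19631690.000; Z-12: 121041082.000; Z-17: 592805.000; Z-10: 8286473.000; Z-7: 118981364.000.
Minimum at Z-17.

Z-17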